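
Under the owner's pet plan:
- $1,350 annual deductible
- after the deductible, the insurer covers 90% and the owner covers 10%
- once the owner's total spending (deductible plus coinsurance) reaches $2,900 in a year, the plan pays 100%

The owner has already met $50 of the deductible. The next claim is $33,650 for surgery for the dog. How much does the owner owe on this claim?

Remaining deductible: $1,350 − $50 = $1,300.
After the $1,300 deductible portion, $33,650 − $1,300 = $32,350 is subject to coinsurance.
Coinsurance: $32,350 × 10% = $3,235.
So the owner owes $1,300 + $3,235 = $4,535 before any cap.
Year-to-date out-of-pocket would reach $50 + $4,535 = $4,585, above the $2,900 maximum, so the owner pays only $2,900 − $50 = $2,850.

$2,850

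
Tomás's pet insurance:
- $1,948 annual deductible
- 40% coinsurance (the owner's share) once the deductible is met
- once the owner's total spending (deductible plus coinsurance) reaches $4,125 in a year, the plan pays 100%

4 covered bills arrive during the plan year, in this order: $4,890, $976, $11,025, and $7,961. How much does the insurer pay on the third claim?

$10,415.20

#1 ($4,890): deductible takes $1,948, $2,942 remains; 40% of $2,942 = $1,176.80. Owner pays $3,124.80; OOP now $3,124.80. Plan pays $4,890 − $3,124.80 = $1,765.20.
#2 ($976): deductible already satisfied, so owner's share is 40% × $976 = $390.40. Owner pays $390.40; OOP now $3,515.20. Insurer: $976 − $390.40 = $585.60.
#3 ($11,025): deductible already satisfied, so owner's share is 40% × $11,025 = $4,410. Adding that to $3,515.20 gives $7,925.20, past the $4,125 cap; owner pays only $4,125 − $3,515.20 = $609.80. Insurer: $11,025 − $609.80 = $10,415.20.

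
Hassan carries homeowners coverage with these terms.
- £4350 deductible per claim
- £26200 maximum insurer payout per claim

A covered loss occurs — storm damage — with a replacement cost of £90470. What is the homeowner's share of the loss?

£64270

After the deductible, £90470 − £4350 = £86120 remains.
Since £86120 > £26200, the payout is capped at £26200.
The homeowner bears the rest of the original loss: £90470 − £26200 = £64270.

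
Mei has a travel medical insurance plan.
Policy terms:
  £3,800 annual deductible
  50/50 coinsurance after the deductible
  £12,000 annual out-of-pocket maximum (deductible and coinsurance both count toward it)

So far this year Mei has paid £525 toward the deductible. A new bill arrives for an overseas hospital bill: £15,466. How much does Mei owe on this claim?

£9,370.50

Remaining deductible: £3,800 − £525 = £3,275.
After the £3,275 deductible portion, £15,466 − £3,275 = £12,191 is subject to coinsurance.
50% of £12,191 = £6,095.50 falls to the traveler.
Traveler responsibility before any cap: £3,275 + £6,095.50 = £9,370.50.
Year-to-date out-of-pocket becomes £525 + £9,370.50 = £9,895.50, still under the £12,000 maximum, so no cap applies.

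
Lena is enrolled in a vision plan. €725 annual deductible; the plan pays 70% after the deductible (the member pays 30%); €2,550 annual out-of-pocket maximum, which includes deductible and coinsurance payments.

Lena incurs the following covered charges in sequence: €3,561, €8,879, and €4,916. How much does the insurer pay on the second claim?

€7,904.80

#1 (€3,561): €725 finishes the deductible; €2,836 goes to coinsurance; member's 30% is €850.80. Member pays €1,575.80; OOP now €1,575.80. Plan pays €3,561 − €1,575.80 = €1,985.20.
#2 (€8,879): deductible already satisfied, so member's share is 30% × €8,879 = €2,663.70. Adding that to €1,575.80 gives €4,239.50, past the €2,550 cap; member pays only €2,550 − €1,575.80 = €974.20. Insurer: €8,879 − €974.20 = €7,904.80.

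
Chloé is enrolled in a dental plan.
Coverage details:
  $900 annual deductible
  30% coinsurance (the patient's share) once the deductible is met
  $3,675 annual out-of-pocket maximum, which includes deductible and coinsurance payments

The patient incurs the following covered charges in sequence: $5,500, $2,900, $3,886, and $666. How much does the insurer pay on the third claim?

#1 ($5,500): deductible takes $900, $4,600 remains; coinsurance $4,600 × 30% = $1,380. Patient owes $2,280 (running OOP $2,280). Insurer: $5,500 − $2,280 = $3,220.
#2 ($2,900): deductible already satisfied, so patient's share is 30% × $2,900 = $870. Cost to patient: $870. OOP to date $3,150. Plan pays $2,900 − $870 = $2,030.
#3 ($3,886): deductible met; 30% of $3,886 = $1,165.80. That would push OOP to $4,315.80, over the $3,675 cap, so patient pays $3,675 − $3,150 = $525. Plan pays $3,886 − $525 = $3,361.

$3,361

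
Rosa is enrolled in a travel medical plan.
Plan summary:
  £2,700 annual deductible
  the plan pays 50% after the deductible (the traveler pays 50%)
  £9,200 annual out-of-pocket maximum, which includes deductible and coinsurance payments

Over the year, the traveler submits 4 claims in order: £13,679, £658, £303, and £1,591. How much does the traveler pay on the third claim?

£151.50

Claim 1 — £13,679: £2,700 finishes the deductible; £10,979 goes to coinsurance; 50% of £10,979 = £5,489.50. Traveler owes £8,189.50 (running OOP £8,189.50).
Claim 2 — £658: deductible met; 50% of £658 = £329. Cost to traveler: £329. OOP to date £8,518.50.
Claim 3 — £303: deductible already satisfied, so traveler's share is 50% × £303 = £151.50. Cost to traveler: £151.50. OOP to date £8,670.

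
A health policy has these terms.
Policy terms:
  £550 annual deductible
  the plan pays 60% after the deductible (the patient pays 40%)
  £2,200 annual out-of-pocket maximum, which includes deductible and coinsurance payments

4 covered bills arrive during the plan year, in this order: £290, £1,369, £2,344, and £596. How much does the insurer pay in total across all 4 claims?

Claim 1 (£290): fully absorbed by the deductible. Patient owes £290 (running OOP £290). Insurer: £290 − £290 = £0.
Claim 2 (£1,369): deductible takes £260, £1,109 remains; patient's 40% is £443.60. Patient owes £703.60 (running OOP £993.60). Plan pays £1,369 − £703.60 = £665.40.
Claim 3 (£2,344): deductible already satisfied, so patient's share is 40% × £2,344 = £937.60. Cost to patient: £937.60. OOP to date £1,931.20. Plan pays £2,344 − £937.60 = £1,406.40.
Claim 4 (£596): deductible already satisfied, so patient's share is 40% × £596 = £238.40. Cost to patient: £238.40. OOP to date £2,169.60. Insurer: £596 − £238.40 = £357.60.
Insurer total: £0 + £665.40 + £1,406.40 + £357.60 = £2,429.40.

£2,429.40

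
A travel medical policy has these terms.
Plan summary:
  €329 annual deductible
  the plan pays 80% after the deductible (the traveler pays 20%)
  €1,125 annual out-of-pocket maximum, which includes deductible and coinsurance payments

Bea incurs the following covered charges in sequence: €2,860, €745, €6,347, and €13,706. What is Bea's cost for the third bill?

€140.80

Claim 1 (€2,860): deductible takes €329, €2,531 remains; 20% of €2,531 = €506.20. Cost to traveler: €835.20. OOP to date €835.20.
Claim 2 (€745): deductible met; 20% of €745 = €149. Traveler pays €149; OOP now €984.20.
Claim 3 (€6,347): 20% coinsurance on €6,347 = €1,269.40. OOP would hit €2,253.60 > €1,125, so the cap limits the traveler to €1,125 − €984.20 = €140.80.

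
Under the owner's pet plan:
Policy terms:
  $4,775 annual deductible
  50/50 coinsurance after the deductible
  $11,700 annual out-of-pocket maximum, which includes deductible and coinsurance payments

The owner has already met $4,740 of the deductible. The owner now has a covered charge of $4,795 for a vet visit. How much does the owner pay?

Deductible still to meet: $4,775 − $4,740 = $35.
That leaves $4,795 − $35 = $4,760 for coinsurance.
50% of $4,760 = $2,380 falls to the owner.
So the owner owes $35 + $2,380 = $2,415 before any cap.
Year-to-date out-of-pocket becomes $4,740 + $2,415 = $7,155, still under the $11,700 maximum, so no cap applies.

$2,415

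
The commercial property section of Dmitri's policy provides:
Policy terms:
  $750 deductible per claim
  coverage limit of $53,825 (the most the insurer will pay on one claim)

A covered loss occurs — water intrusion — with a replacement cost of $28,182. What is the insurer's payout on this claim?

$27,432

Less the $750 deductible: $28,182 − $750 = $27,432.
That's under the $53,825 cap, so the insurer reimburses the full $27,432.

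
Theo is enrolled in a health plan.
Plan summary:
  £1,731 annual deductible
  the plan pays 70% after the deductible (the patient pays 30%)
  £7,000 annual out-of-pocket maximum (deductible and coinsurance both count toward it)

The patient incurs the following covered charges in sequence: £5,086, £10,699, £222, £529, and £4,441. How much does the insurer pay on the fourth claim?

#1 (£5,086): £1,731 to deductible, leaving £3,355; patient's 30% is £1,006.50. Patient owes £2,737.50 (running OOP £2,737.50). Plan pays £5,086 − £2,737.50 = £2,348.50.
#2 (£10,699): deductible already satisfied, so patient's share is 30% × £10,699 = £3,209.70. Patient owes £3,209.70 (running OOP £5,947.20). Plan pays £10,699 − £3,209.70 = £7,489.30.
#3 (£222): deductible already satisfied, so patient's share is 30% × £222 = £66.60. Patient owes £66.60 (running OOP £6,013.80). Insurer: £222 − £66.60 = £155.40.
#4 (£529): 30% coinsurance on £529 = £158.70. Patient pays £158.70; OOP now £6,172.50. Insurer: £529 − £158.70 = £370.30.

£370.30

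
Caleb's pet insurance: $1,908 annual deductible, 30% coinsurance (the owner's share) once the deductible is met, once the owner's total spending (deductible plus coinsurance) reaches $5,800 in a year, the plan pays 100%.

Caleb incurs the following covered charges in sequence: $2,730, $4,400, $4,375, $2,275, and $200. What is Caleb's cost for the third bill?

Bill 1, $2,730: deductible takes $1,908, $822 remains; 30% of $822 = $246.60. Owner pays $2,154.60; OOP now $2,154.60.
Bill 2, $4,400: deductible met; 30% of $4,400 = $1,320. Cost to owner: $1,320. OOP to date $3,474.60.
Bill 3, $4,375: 30% coinsurance on $4,375 = $1,312.50. Owner pays $1,312.50; OOP now $4,787.10.

$1,312.50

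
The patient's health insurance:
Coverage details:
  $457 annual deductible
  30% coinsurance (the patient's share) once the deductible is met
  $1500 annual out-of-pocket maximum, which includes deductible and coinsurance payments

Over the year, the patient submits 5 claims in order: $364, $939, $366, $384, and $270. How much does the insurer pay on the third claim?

Claim 1 — $364: all of it applies to the deductible. Cost to patient: $364. OOP to date $364. Plan pays $364 − $364 = $0.
Claim 2 — $939: $93 finishes the deductible; $846 goes to coinsurance; 30% of $846 = $253.80. Cost to patient: $346.80. OOP to date $710.80. Plan pays $939 − $346.80 = $592.20.
Claim 3 — $366: deductible met; 30% of $366 = $109.80. Patient owes $109.80 (running OOP $820.60). Plan pays $366 − $109.80 = $256.20.

$256.20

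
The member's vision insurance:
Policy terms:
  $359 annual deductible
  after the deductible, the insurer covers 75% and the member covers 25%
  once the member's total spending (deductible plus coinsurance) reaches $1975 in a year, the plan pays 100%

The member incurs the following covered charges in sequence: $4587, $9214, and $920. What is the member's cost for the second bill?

#1 ($4587): $359 to deductible, leaving $4228; coinsurance $4228 × 25% = $1057. Member owes $1416 (running OOP $1416).
#2 ($9214): deductible already satisfied, so member's share is 25% × $9214 = $2303.50. That would push OOP to $3719.50, over the $1975 cap, so member pays $1975 − $1416 = $559.

$559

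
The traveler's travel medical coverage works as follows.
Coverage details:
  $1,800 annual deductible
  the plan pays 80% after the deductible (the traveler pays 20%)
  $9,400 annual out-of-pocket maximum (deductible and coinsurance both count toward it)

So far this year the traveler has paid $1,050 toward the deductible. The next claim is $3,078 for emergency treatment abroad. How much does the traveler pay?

$1,215.60

Remaining deductible: $1,800 − $1,050 = $750.
That leaves $3,078 − $750 = $2,328 for coinsurance.
20% of $2,328 = $465.60 falls to the traveler.
Traveler responsibility before any cap: $750 + $465.60 = $1,215.60.
Total out-of-pocket so far would be $1,050 + $1,215.60 = $2,265.60, below the $9,400 cap — no reduction.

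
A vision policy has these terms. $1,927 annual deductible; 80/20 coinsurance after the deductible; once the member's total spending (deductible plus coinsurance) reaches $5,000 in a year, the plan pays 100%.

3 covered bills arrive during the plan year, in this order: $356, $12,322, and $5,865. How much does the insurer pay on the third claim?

$4,942.20

#1 ($356): fully absorbed by the deductible. Member pays $356; OOP now $356. Plan pays $356 − $356 = $0.
#2 ($12,322): deductible takes $1,571, $10,751 remains; coinsurance $10,751 × 20% = $2,150.20. Member pays $3,721.20; OOP now $4,077.20. Insurer: $12,322 − $3,721.20 = $8,600.80.
#3 ($5,865): deductible already satisfied, so member's share is 20% × $5,865 = $1,173. That would push OOP to $5,250.20, over the $5,000 cap, so member pays $5,000 − $4,077.20 = $922.80. Insurer: $5,865 − $922.80 = $4,942.20.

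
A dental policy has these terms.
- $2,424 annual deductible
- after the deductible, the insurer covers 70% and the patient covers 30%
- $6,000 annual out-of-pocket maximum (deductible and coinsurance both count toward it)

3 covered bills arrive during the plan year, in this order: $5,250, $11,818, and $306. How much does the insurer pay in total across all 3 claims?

#1 ($5,250): $2,424 finishes the deductible; $2,826 goes to coinsurance; 30% of $2,826 = $847.80. Patient owes $3,271.80 (running OOP $3,271.80). Insurer: $5,250 − $3,271.80 = $1,978.20.
#2 ($11,818): 30% coinsurance on $11,818 = $3,545.40. OOP would hit $6,817.20 > $6,000, so the cap limits the patient to $6,000 − $3,271.80 = $2,728.20. Plan pays $11,818 − $2,728.20 = $9,089.80.
#3 ($306): deductible already satisfied, so patient's share is 30% × $306 = $91.80. OOP would hit $6,091.80 > $6,000, so the cap limits the patient to $6,000 − $6,000 = $0. Insurer: $306 − $0 = $306.
Insurer total = bills − patient's total = $17,374 − $6,000 = $11,374.

$11,374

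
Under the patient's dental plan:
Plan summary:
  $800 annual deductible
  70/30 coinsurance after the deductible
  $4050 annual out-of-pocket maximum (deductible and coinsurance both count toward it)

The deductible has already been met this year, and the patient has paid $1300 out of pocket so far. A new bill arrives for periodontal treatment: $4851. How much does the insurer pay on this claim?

$3395.70

With the deductible met, the entire $4851 is subject to coinsurance.
Coinsurance: $4851 × 30% = $1455.30.
Cumulative spending $1300 + $1455.30 = $2755.30 stays under the $4050 maximum.
Insurer pays the balance: $4851 − $1455.30 = $3395.70.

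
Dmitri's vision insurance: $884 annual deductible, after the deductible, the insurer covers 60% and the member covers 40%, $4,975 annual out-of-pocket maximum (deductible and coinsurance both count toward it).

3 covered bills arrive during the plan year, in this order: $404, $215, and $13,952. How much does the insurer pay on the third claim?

$9,596

#1 ($404): entire amount goes to the deductible. Member pays $404; OOP now $404. Insurer: $404 − $404 = $0.
#2 ($215): entire amount goes to the deductible. Cost to member: $215. OOP to date $619. Insurer: $215 − $215 = $0.
#3 ($13,952): $265 to deductible, leaving $13,687; 40% of $13,687 = $5,474.80. Claim cost before the cap: $265 + $5,474.80 = $5,739.80. OOP would hit $6,358.80 > $4,975, so the cap limits the member to $4,975 − $619 = $4,356. Plan pays $13,952 − $4,356 = $9,596.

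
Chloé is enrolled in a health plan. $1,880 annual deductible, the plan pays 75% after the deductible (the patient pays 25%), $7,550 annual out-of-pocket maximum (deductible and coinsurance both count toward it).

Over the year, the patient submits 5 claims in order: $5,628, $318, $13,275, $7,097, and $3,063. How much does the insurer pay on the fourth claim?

Claim 1 — $5,628: deductible takes $1,880, $3,748 remains; 25% of $3,748 = $937. Cost to patient: $2,817. OOP to date $2,817. Plan pays $5,628 − $2,817 = $2,811.
Claim 2 — $318: 25% coinsurance on $318 = $79.50. Cost to patient: $79.50. OOP to date $2,896.50. Plan pays $318 − $79.50 = $238.50.
Claim 3 — $13,275: deductible met; 25% of $13,275 = $3,318.75. Cost to patient: $3,318.75. OOP to date $6,215.25. Insurer: $13,275 − $3,318.75 = $9,956.25.
Claim 4 — $7,097: 25% coinsurance on $7,097 = $1,774.25. Adding that to $6,215.25 gives $7,989.50, past the $7,550 cap; patient pays only $7,550 − $6,215.25 = $1,334.75. Plan pays $7,097 − $1,334.75 = $5,762.25.

$5,762.25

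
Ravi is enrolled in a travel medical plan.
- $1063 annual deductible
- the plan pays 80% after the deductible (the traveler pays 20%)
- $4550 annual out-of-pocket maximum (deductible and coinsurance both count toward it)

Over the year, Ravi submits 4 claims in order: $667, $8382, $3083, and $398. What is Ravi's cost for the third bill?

$616.60

Claim 1 — $667: entire amount goes to the deductible. Cost to traveler: $667. OOP to date $667.
Claim 2 — $8382: deductible takes $396, $7986 remains; 20% of $7986 = $1597.20. Traveler pays $1993.20; OOP now $2660.20.
Claim 3 — $3083: deductible met; 20% of $3083 = $616.60. Cost to traveler: $616.60. OOP to date $3276.80.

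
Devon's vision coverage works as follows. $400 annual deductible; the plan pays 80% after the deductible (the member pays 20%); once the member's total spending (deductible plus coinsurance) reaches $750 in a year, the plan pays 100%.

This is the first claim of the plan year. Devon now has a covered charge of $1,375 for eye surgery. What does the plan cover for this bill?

$780

Nothing has been paid toward the $400 deductible, so the first $400 of this charge is applied there.
After the $400 deductible portion, $1,375 − $400 = $975 is subject to coinsurance.
Coinsurance: $975 × 20% = $195.
That puts the member's cost at $400 + $195 = $595 before any cap.
Year-to-date out-of-pocket becomes $0 + $595 = $595, still under the $750 maximum, so no cap applies.
Insurer pays the balance: $1,375 − $595 = $780.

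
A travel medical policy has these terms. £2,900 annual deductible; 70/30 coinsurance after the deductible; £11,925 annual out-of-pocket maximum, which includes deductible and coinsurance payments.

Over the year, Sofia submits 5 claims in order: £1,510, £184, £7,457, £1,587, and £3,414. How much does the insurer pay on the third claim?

£4,375.70

Claim 1 — £1,510: entire amount goes to the deductible. Traveler pays £1,510; OOP now £1,510. Insurer: £1,510 − £1,510 = £0.
Claim 2 — £184: fully absorbed by the deductible. Cost to traveler: £184. OOP to date £1,694. Insurer: £184 − £184 = £0.
Claim 3 — £7,457: £1,206 to deductible, leaving £6,251; 30% of £6,251 = £1,875.30. Traveler pays £3,081.30; OOP now £4,775.30. Plan pays £7,457 − £3,081.30 = £4,375.70.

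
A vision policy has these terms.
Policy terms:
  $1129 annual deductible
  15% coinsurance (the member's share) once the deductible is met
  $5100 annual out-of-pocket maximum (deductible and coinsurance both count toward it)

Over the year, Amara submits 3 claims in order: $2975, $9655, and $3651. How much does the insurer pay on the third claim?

$3103.35

Claim 1 ($2975): $1129 to deductible, leaving $1846; 15% of $1846 = $276.90. Cost to member: $1405.90. OOP to date $1405.90. Plan pays $2975 − $1405.90 = $1569.10.
Claim 2 ($9655): deductible met; 15% of $9655 = $1448.25. Member owes $1448.25 (running OOP $2854.15). Insurer: $9655 − $1448.25 = $8206.75.
Claim 3 ($3651): deductible met; 15% of $3651 = $547.65. Cost to member: $547.65. OOP to date $3401.80. Insurer: $3651 − $547.65 = $3103.35.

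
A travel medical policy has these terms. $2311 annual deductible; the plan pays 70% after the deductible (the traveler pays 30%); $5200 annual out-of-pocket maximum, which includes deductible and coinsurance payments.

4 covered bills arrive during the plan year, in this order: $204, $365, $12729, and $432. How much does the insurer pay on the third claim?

$8098

#1 ($204): fully absorbed by the deductible. Traveler owes $204 (running OOP $204). Plan pays $204 − $204 = $0.
#2 ($365): fully absorbed by the deductible. Traveler pays $365; OOP now $569. Insurer: $365 − $365 = $0.
#3 ($12729): deductible takes $1742, $10987 remains; traveler's 30% is $3296.10. Deductible plus coinsurance: $1742 + $3296.10 = $5038.10. OOP would hit $5607.10 > $5200, so the cap limits the traveler to $5200 − $569 = $4631. Insurer: $12729 − $4631 = $8098.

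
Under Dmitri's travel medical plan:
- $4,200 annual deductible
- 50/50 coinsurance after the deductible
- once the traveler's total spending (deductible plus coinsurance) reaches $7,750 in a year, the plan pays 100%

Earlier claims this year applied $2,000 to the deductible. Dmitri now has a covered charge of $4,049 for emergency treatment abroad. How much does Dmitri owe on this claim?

$2,000 of the $4,200 deductible is already met, leaving $2,200.
That leaves $4,049 − $2,200 = $1,849 for coinsurance.
50% of $1,849 = $924.50 falls to the traveler.
That puts the traveler's cost at $2,200 + $924.50 = $3,124.50 before any cap.
Cumulative spending $2,000 + $3,124.50 = $5,124.50 stays under the $7,750 maximum.

$3,124.50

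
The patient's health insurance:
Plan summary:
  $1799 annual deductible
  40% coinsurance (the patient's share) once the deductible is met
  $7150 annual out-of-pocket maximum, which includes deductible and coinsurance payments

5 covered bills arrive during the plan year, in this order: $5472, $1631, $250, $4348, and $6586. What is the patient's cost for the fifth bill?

Bill 1, $5472: deductible takes $1799, $3673 remains; coinsurance $3673 × 40% = $1469.20. Cost to patient: $3268.20. OOP to date $3268.20.
Bill 2, $1631: deductible met; 40% of $1631 = $652.40. Patient pays $652.40; OOP now $3920.60.
Bill 3, $250: deductible met; 40% of $250 = $100. Patient pays $100; OOP now $4020.60.
Bill 4, $4348: deductible met; 40% of $4348 = $1739.20. Patient owes $1739.20 (running OOP $5759.80).
Bill 5, $6586: deductible already satisfied, so patient's share is 40% × $6586 = $2634.40. Adding that to $5759.80 gives $8394.20, past the $7150 cap; patient pays only $7150 − $5759.80 = $1390.20.

$1390.20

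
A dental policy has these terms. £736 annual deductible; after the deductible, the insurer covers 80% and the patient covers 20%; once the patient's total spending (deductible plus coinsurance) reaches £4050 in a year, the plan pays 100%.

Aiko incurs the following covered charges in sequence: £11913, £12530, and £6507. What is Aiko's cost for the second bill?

£1078.60

Bill 1, £11913: £736 to deductible, leaving £11177; patient's 20% is £2235.40. Patient owes £2971.40 (running OOP £2971.40).
Bill 2, £12530: deductible already satisfied, so patient's share is 20% × £12530 = £2506. Adding that to £2971.40 gives £5477.40, past the £4050 cap; patient pays only £4050 − £2971.40 = £1078.60.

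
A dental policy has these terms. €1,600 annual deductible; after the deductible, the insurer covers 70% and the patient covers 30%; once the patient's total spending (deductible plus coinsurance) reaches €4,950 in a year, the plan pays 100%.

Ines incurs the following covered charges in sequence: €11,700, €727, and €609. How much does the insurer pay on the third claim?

€507.10

Bill 1, €11,700: €1,600 finishes the deductible; €10,100 goes to coinsurance; 30% of €10,100 = €3,030. Cost to patient: €4,630. OOP to date €4,630. Insurer: €11,700 − €4,630 = €7,070.
Bill 2, €727: deductible already satisfied, so patient's share is 30% × €727 = €218.10. Patient pays €218.10; OOP now €4,848.10. Insurer: €727 − €218.10 = €508.90.
Bill 3, €609: deductible already satisfied, so patient's share is 30% × €609 = €182.70. That would push OOP to €5,030.80, over the €4,950 cap, so patient pays €4,950 − €4,848.10 = €101.90. Insurer: €609 − €101.90 = €507.10.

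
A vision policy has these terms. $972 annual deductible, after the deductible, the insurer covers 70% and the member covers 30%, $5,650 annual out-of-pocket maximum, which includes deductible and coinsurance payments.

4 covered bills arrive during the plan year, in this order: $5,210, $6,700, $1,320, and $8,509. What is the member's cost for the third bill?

#1 ($5,210): deductible takes $972, $4,238 remains; member's 30% is $1,271.40. Member pays $2,243.40; OOP now $2,243.40.
#2 ($6,700): deductible met; 30% of $6,700 = $2,010. Member owes $2,010 (running OOP $4,253.40).
#3 ($1,320): 30% coinsurance on $1,320 = $396. Member owes $396 (running OOP $4,649.40).

$396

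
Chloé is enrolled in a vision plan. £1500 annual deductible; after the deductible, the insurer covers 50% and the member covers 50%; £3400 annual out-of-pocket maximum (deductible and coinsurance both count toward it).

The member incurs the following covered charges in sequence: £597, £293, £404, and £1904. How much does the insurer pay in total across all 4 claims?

Claim 1 — £597: entire amount goes to the deductible. Member owes £597 (running OOP £597). Plan pays £597 − £597 = £0.
Claim 2 — £293: all of it applies to the deductible. Member owes £293 (running OOP £890). Plan pays £293 − £293 = £0.
Claim 3 — £404: entire amount goes to the deductible. Cost to member: £404. OOP to date £1294. Plan pays £404 − £404 = £0.
Claim 4 — £1904: deductible takes £206, £1698 remains; coinsurance £1698 × 50% = £849. Member owes £1055 (running OOP £2349). Plan pays £1904 − £1055 = £849.
Insurer total = bills − member's total = £3198 − £2349 = £849.

£849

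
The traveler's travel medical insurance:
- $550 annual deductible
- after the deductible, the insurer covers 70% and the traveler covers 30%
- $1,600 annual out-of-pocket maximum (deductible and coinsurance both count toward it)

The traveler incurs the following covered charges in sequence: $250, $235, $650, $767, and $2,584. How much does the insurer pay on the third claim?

#1 ($250): all of it applies to the deductible. Traveler pays $250; OOP now $250. Plan pays $250 − $250 = $0.
#2 ($235): fully absorbed by the deductible. Traveler pays $235; OOP now $485. Plan pays $235 − $235 = $0.
#3 ($650): $65 finishes the deductible; $585 goes to coinsurance; traveler's 30% is $175.50. Traveler owes $240.50 (running OOP $725.50). Plan pays $650 − $240.50 = $409.50.

$409.50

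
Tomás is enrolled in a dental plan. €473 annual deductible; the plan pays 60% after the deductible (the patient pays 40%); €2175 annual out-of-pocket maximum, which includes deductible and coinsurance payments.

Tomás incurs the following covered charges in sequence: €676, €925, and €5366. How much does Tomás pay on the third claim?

Claim 1 — €676: €473 finishes the deductible; €203 goes to coinsurance; 40% of €203 = €81.20. Patient pays €554.20; OOP now €554.20.
Claim 2 — €925: deductible met; 40% of €925 = €370. Patient pays €370; OOP now €924.20.
Claim 3 — €5366: deductible met; 40% of €5366 = €2146.40. Adding that to €924.20 gives €3070.60, past the €2175 cap; patient pays only €2175 − €924.20 = €1250.80.

€1250.80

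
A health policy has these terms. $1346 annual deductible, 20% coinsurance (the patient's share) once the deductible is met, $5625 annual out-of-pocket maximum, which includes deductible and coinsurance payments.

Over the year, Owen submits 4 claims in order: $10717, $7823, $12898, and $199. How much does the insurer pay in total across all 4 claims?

#1 ($10717): deductible takes $1346, $9371 remains; coinsurance $9371 × 20% = $1874.20. Patient pays $3220.20; OOP now $3220.20. Insurer: $10717 − $3220.20 = $7496.80.
#2 ($7823): deductible met; 20% of $7823 = $1564.60. Cost to patient: $1564.60. OOP to date $4784.80. Plan pays $7823 − $1564.60 = $6258.40.
#3 ($12898): 20% coinsurance on $12898 = $2579.60. That would push OOP to $7364.40, over the $5625 cap, so patient pays $5625 − $4784.80 = $840.20. Insurer: $12898 − $840.20 = $12057.80.
#4 ($199): 20% coinsurance on $199 = $39.80. OOP would hit $5664.80 > $5625, so the cap limits the patient to $5625 − $5625 = $0. Insurer: $199 − $0 = $199.
Insurer total = bills − patient's total = $31637 − $5625 = $26012.

$26012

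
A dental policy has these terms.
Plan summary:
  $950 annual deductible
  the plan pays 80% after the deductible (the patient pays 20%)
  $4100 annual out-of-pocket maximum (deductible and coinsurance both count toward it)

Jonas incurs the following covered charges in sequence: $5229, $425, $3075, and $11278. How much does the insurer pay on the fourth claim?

Bill 1, $5229: deductible takes $950, $4279 remains; patient's 20% is $855.80. Cost to patient: $1805.80. OOP to date $1805.80. Insurer: $5229 − $1805.80 = $3423.20.
Bill 2, $425: deductible already satisfied, so patient's share is 20% × $425 = $85. Patient owes $85 (running OOP $1890.80). Insurer: $425 − $85 = $340.
Bill 3, $3075: 20% coinsurance on $3075 = $615. Patient owes $615 (running OOP $2505.80). Plan pays $3075 − $615 = $2460.
Bill 4, $11278: 20% coinsurance on $11278 = $2255.60. Adding that to $2505.80 gives $4761.40, past the $4100 cap; patient pays only $4100 − $2505.80 = $1594.20. Plan pays $11278 − $1594.20 = $9683.80.

$9683.80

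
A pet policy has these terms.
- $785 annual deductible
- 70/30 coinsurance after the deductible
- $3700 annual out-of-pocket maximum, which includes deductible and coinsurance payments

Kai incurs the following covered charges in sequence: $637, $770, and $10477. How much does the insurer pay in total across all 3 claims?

#1 ($637): entire amount goes to the deductible. Owner pays $637; OOP now $637. Insurer: $637 − $637 = $0.
#2 ($770): deductible takes $148, $622 remains; 30% of $622 = $186.60. Owner owes $334.60 (running OOP $971.60). Insurer: $770 − $334.60 = $435.40.
#3 ($10477): deductible already satisfied, so owner's share is 30% × $10477 = $3143.10. Adding that to $971.60 gives $4114.70, past the $3700 cap; owner pays only $3700 − $971.60 = $2728.40. Plan pays $10477 − $2728.40 = $7748.60.
Insurer total: $0 + $435.40 + $7748.60 = $8184.

$8184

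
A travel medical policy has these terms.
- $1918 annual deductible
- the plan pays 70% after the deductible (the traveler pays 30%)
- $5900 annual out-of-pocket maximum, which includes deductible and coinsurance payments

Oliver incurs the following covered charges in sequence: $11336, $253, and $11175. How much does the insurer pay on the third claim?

Bill 1, $11336: deductible takes $1918, $9418 remains; coinsurance $9418 × 30% = $2825.40. Traveler owes $4743.40 (running OOP $4743.40). Insurer: $11336 − $4743.40 = $6592.60.
Bill 2, $253: 30% coinsurance on $253 = $75.90. Traveler pays $75.90; OOP now $4819.30. Plan pays $253 − $75.90 = $177.10.
Bill 3, $11175: 30% coinsurance on $11175 = $3352.50. That would push OOP to $8171.80, over the $5900 cap, so traveler pays $5900 − $4819.30 = $1080.70. Plan pays $11175 − $1080.70 = $10094.30.

$10094.30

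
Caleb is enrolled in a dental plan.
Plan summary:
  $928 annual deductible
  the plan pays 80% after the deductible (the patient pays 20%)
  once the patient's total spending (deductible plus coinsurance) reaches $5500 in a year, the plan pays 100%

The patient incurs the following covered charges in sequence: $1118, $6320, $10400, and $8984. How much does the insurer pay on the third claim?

Claim 1 — $1118: deductible takes $928, $190 remains; patient's 20% is $38. Cost to patient: $966. OOP to date $966. Plan pays $1118 − $966 = $152.
Claim 2 — $6320: deductible already satisfied, so patient's share is 20% × $6320 = $1264. Cost to patient: $1264. OOP to date $2230. Insurer: $6320 − $1264 = $5056.
Claim 3 — $10400: deductible already satisfied, so patient's share is 20% × $10400 = $2080. Patient pays $2080; OOP now $4310. Insurer: $10400 − $2080 = $8320.

$8320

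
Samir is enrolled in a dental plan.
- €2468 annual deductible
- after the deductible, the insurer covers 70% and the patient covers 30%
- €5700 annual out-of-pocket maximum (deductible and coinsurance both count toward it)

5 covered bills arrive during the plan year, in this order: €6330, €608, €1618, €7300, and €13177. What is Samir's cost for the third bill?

Claim 1 (€6330): €2468 to deductible, leaving €3862; 30% of €3862 = €1158.60. Cost to patient: €3626.60. OOP to date €3626.60.
Claim 2 (€608): 30% coinsurance on €608 = €182.40. Patient pays €182.40; OOP now €3809.
Claim 3 (€1618): deductible met; 30% of €1618 = €485.40. Cost to patient: €485.40. OOP to date €4294.40.

€485.40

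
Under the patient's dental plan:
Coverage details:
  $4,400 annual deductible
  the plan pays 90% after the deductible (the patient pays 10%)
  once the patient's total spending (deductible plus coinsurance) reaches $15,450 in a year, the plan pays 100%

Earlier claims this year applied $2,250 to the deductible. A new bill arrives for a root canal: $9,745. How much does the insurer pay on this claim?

$2,250 of the $4,400 deductible is already met, leaving $2,150.
After the $2,150 deductible portion, $9,745 − $2,150 = $7,595 is subject to coinsurance.
Patient's 10% share of $7,595 is $759.50.
So the patient owes $2,150 + $759.50 = $2,909.50 before any cap.
Total out-of-pocket so far would be $2,250 + $2,909.50 = $5,159.50, below the $15,450 cap — no reduction.
The insurer covers the remainder: $9,745 − $2,909.50 = $6,835.50.

$6,835.50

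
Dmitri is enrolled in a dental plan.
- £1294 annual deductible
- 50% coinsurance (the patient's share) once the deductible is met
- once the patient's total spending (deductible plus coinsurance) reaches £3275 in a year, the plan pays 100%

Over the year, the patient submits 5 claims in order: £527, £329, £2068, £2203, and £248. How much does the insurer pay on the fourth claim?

£1101.50

Claim 1 (£527): entire amount goes to the deductible. Patient owes £527 (running OOP £527). Plan pays £527 − £527 = £0.
Claim 2 (£329): all of it applies to the deductible. Patient owes £329 (running OOP £856). Plan pays £329 − £329 = £0.
Claim 3 (£2068): deductible takes £438, £1630 remains; 50% of £1630 = £815. Patient pays £1253; OOP now £2109. Plan pays £2068 − £1253 = £815.
Claim 4 (£2203): deductible met; 50% of £2203 = £1101.50. Patient owes £1101.50 (running OOP £3210.50). Insurer: £2203 − £1101.50 = £1101.50.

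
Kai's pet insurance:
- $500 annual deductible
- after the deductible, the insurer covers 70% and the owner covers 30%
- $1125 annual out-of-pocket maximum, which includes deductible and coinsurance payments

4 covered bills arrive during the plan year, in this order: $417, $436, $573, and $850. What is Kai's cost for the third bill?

$171.90

#1 ($417): fully absorbed by the deductible. Cost to owner: $417. OOP to date $417.
#2 ($436): $83 to deductible, leaving $353; coinsurance $353 × 30% = $105.90. Owner owes $188.90 (running OOP $605.90).
#3 ($573): deductible met; 30% of $573 = $171.90. Owner pays $171.90; OOP now $777.80.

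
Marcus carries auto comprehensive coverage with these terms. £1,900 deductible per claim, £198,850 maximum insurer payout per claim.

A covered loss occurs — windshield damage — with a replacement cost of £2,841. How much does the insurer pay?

Subtract the deductible: £2,841 − £1,900 = £941.
That's under the £198,850 cap, so the insurer reimburses the full £941.

£941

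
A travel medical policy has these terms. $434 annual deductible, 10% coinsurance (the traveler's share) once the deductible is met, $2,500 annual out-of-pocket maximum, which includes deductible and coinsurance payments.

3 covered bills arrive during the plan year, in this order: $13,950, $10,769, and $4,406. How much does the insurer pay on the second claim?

$10,054.60

Claim 1 — $13,950: $434 finishes the deductible; $13,516 goes to coinsurance; traveler's 10% is $1,351.60. Cost to traveler: $1,785.60. OOP to date $1,785.60. Plan pays $13,950 − $1,785.60 = $12,164.40.
Claim 2 — $10,769: deductible already satisfied, so traveler's share is 10% × $10,769 = $1,076.90. OOP would hit $2,862.50 > $2,500, so the cap limits the traveler to $2,500 − $1,785.60 = $714.40. Plan pays $10,769 − $714.40 = $10,054.60.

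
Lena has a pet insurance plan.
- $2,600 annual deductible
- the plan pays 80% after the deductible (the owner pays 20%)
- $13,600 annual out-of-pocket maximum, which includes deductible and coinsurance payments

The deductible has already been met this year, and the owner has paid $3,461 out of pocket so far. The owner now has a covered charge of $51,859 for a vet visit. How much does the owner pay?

With the deductible met, the entire $51,859 is subject to coinsurance.
Owner's 20% share of $51,859 is $10,371.80.
That would bring total out-of-pocket to $13,832.80, past the $13,600 cap. The owner is capped at $13,600 − $3,461 = $10,139 on this claim.

$10,139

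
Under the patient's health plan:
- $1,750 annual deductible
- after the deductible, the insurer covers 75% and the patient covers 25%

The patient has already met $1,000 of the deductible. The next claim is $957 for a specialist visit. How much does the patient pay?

$801.75

Deductible still to meet: $1,750 − $1,000 = $750.
After the $750 deductible portion, $957 − $750 = $207 is subject to coinsurance.
Patient's 25% share of $207 is $51.75.
Patient responsibility: $750 + $51.75 = $801.75.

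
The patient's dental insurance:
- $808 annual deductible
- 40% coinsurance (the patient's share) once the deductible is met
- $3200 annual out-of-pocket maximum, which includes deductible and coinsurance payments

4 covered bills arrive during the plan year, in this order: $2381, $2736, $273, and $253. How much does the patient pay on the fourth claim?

#1 ($2381): $808 to deductible, leaving $1573; patient's 40% is $629.20. Cost to patient: $1437.20. OOP to date $1437.20.
#2 ($2736): deductible met; 40% of $2736 = $1094.40. Cost to patient: $1094.40. OOP to date $2531.60.
#3 ($273): deductible already satisfied, so patient's share is 40% × $273 = $109.20. Cost to patient: $109.20. OOP to date $2640.80.
#4 ($253): deductible already satisfied, so patient's share is 40% × $253 = $101.20. Cost to patient: $101.20. OOP to date $2742.

$101.20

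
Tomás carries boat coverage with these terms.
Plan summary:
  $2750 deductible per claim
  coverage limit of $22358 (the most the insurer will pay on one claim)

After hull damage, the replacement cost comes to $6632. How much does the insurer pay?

$3882

Less the $2750 deductible: $6632 − $2750 = $3882.
That's under the $22358 cap, so the insurer reimburses the full $3882.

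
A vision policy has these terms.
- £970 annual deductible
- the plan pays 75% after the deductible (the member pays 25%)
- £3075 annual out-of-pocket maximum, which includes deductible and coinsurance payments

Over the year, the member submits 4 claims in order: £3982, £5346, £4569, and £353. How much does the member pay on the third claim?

£15.50

Bill 1, £3982: £970 to deductible, leaving £3012; 25% of £3012 = £753. Member owes £1723 (running OOP £1723).
Bill 2, £5346: deductible met; 25% of £5346 = £1336.50. Member owes £1336.50 (running OOP £3059.50).
Bill 3, £4569: deductible already satisfied, so member's share is 25% × £4569 = £1142.25. Adding that to £3059.50 gives £4201.75, past the £3075 cap; member pays only £3075 − £3059.50 = £15.50.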